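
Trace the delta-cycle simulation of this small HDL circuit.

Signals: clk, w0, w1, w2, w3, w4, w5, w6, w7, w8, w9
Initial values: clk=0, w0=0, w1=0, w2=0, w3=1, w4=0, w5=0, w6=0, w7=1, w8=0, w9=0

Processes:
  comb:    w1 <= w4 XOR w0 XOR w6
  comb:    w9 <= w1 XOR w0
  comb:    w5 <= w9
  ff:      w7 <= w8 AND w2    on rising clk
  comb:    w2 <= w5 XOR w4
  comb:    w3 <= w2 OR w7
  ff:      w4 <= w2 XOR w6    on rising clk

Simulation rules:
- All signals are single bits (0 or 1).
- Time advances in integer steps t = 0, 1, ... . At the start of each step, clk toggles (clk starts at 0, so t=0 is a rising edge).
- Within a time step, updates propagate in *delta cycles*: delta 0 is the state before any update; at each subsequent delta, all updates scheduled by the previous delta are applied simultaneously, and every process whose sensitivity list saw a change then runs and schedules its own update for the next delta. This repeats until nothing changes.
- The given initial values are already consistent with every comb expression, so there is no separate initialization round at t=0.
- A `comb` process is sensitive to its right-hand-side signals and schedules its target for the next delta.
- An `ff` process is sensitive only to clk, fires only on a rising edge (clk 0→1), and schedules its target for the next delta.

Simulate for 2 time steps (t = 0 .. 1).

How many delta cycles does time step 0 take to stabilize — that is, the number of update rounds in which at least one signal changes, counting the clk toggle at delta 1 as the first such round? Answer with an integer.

3

t0.Δ0 w3=1 clk=0 w7=1 w6=0 w0=0 w9=0 w2=0 w5=0 w4=0 w8=0 w1=0
t0.Δ1 w3=1 clk=1 w7=1 w6=0 w0=0 w9=0 w2=0 w5=0 w4=0 w8=0 w1=0
t0.Δ2 w3=1 clk=1 w7=0 w6=0 w0=0 w9=0 w2=0 w5=0 w4=0 w8=0 w1=0
t0.Δ3 w3=0 clk=1 w7=0 w6=0 w0=0 w9=0 w2=0 w5=0 w4=0 w8=0 w1=0
t1.Δ0 w3=0 clk=1 w7=0 w6=0 w0=0 w9=0 w2=0 w5=0 w4=0 w8=0 w1=0
t1.Δ1 w3=0 clk=0 w7=0 w6=0 w0=0 w9=0 w2=0 w5=0 w4=0 w8=0 w1=0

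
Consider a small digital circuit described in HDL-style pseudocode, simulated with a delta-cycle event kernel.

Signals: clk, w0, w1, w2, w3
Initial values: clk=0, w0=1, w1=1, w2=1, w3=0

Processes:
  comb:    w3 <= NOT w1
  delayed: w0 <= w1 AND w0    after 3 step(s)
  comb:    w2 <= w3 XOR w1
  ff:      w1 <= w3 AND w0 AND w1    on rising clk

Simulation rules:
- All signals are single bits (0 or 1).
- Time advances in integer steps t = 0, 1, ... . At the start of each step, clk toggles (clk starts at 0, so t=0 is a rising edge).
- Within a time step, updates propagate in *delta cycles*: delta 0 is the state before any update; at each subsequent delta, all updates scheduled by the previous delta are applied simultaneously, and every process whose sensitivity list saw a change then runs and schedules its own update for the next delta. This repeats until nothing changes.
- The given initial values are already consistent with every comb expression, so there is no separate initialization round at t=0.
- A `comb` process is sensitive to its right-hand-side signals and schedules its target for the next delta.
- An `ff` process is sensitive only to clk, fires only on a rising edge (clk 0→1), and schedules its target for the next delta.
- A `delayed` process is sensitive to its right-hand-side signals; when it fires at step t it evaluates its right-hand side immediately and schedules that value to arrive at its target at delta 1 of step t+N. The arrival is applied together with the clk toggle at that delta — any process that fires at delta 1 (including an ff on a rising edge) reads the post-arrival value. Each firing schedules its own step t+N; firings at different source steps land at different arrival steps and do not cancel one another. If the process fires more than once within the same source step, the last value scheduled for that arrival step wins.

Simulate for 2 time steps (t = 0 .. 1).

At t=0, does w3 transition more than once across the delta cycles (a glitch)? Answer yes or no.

t0.Δ0 w2=1 clk=0 w0=1 w1=1 w3=0
t0.Δ1 w2=1 clk=1 w0=1 w1=1 w3=0
t0.Δ2 w2=1 clk=1 w0=1 w1=0 w3=0
t0.Δ3 w2=0 clk=1 w0=1 w1=0 w3=1
t0.Δ4 w2=1 clk=1 w0=1 w1=0 w3=1
t1.Δ0 w2=1 clk=1 w0=1 w1=0 w3=1
t1.Δ1 w2=1 clk=0 w0=1 w1=0 w3=1

no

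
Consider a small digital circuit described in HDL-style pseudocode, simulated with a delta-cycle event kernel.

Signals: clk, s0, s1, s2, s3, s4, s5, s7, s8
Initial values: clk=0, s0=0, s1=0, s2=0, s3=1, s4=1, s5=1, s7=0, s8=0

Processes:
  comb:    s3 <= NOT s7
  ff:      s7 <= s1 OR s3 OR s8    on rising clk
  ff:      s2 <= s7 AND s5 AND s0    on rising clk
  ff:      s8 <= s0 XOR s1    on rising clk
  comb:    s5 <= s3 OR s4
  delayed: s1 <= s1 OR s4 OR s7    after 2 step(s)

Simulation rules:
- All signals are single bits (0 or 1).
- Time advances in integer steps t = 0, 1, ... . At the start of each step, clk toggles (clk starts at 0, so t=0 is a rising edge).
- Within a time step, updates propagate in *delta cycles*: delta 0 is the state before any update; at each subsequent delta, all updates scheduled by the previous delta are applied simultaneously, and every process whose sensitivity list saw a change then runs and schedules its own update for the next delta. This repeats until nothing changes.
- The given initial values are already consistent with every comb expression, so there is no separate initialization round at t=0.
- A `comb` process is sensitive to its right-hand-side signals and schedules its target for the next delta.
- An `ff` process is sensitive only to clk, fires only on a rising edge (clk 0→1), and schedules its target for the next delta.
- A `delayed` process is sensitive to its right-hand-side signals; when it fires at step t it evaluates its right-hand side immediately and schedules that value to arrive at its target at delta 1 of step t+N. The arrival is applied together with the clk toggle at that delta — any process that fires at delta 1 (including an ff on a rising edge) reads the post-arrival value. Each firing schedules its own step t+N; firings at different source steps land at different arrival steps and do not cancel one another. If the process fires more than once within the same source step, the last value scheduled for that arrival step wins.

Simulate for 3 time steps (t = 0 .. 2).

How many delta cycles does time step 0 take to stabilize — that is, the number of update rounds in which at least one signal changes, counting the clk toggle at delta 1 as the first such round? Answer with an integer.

3

t=0 Δ0: s8=0 clk=0 s5=1 s0=0 s4=1 s1=0 s2=0 s3=1 s7=0
  Δ1: clk:0→1
  Δ2: s7:0→1
  Δ3: s3:1→0
  (3Δ to stable)
t=1 Δ0: s8=0 clk=1 s5=1 s0=0 s4=1 s1=0 s2=0 s3=0 s7=1
  Δ1: clk:1→0
  (1Δ to stable)
t=2 Δ0: s8=0 clk=0 s5=1 s0=0 s4=1 s1=0 s2=0 s3=0 s7=1
  Δ1: clk:0→1, s1:0→1
  Δ2: s8:0→1
  (2Δ to stable)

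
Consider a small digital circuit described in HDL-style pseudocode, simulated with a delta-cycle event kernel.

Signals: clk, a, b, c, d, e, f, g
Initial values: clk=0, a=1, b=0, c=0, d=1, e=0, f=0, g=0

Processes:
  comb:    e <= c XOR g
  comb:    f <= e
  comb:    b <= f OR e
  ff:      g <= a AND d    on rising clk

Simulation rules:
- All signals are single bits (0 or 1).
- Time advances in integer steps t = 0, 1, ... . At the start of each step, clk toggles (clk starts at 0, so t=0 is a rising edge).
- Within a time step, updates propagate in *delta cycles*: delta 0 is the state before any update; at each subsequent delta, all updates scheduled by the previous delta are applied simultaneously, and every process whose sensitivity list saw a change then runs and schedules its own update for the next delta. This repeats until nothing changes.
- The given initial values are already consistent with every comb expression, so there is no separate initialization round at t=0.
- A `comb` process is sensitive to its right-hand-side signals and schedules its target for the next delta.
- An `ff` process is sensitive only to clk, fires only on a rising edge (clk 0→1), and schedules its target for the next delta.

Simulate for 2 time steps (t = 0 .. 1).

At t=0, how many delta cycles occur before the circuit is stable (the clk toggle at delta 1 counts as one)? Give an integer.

t0.Δ0 d=1 b=0 f=0 e=0 a=1 c=0 clk=0 g=0
t0.Δ1 d=1 b=0 f=0 e=0 a=1 c=0 clk=1 g=0
t0.Δ2 d=1 b=0 f=0 e=0 a=1 c=0 clk=1 g=1
t0.Δ3 d=1 b=0 f=0 e=1 a=1 c=0 clk=1 g=1
t0.Δ4 d=1 b=1 f=1 e=1 a=1 c=0 clk=1 g=1
t1.Δ0 d=1 b=1 f=1 e=1 a=1 c=0 clk=1 g=1
t1.Δ1 d=1 b=1 f=1 e=1 a=1 c=0 clk=0 g=1

4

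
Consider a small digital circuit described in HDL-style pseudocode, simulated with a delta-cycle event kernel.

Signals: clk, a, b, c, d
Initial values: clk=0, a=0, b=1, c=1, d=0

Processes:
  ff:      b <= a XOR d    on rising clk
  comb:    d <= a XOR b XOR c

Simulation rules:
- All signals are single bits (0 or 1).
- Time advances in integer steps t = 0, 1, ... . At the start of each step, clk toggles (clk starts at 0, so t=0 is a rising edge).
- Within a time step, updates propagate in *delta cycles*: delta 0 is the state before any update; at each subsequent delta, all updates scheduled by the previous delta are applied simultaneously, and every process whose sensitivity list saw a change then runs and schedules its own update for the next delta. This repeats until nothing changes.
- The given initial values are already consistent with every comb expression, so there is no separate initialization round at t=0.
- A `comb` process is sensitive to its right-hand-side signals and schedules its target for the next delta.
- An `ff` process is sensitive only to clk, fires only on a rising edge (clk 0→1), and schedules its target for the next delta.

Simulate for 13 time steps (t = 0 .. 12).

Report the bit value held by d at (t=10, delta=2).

t=0 Δ0: a=0 b=1 d=0 clk=0 c=1
  Δ1: clk:0→1
  Δ2: b:1→0
  Δ3: d:0→1
  (3Δ to stable)
t=1 Δ0: a=0 b=0 d=1 clk=1 c=1
  Δ1: clk:1→0
  (1Δ to stable)
t=2 Δ0: a=0 b=0 d=1 clk=0 c=1
  Δ1: clk:0→1
  Δ2: b:0→1
  Δ3: d:1→0
  (3Δ to stable)
t=3 Δ0: a=0 b=1 d=0 clk=1 c=1
  Δ1: clk:1→0
  (1Δ to stable)
t=4 Δ0: a=0 b=1 d=0 clk=0 c=1
  Δ1: clk:0→1
  Δ2: b:1→0
  Δ3: d:0→1
  (3Δ to stable)
t=5 Δ0: a=0 b=0 d=1 clk=1 c=1
  Δ1: clk:1→0
  (1Δ to stable)
t=6 Δ0: a=0 b=0 d=1 clk=0 c=1
  Δ1: clk:0→1
  Δ2: b:0→1
  Δ3: d:1→0
  (3Δ to stable)
t=7 Δ0: a=0 b=1 d=0 clk=1 c=1
  Δ1: clk:1→0
  (1Δ to stable)
t=8 Δ0: a=0 b=1 d=0 clk=0 c=1
  Δ1: clk:0→1
  Δ2: b:1→0
  Δ3: d:0→1
  (3Δ to stable)
t=9 Δ0: a=0 b=0 d=1 clk=1 c=1
  Δ1: clk:1→0
  (1Δ to stable)
t=10 Δ0: a=0 b=0 d=1 clk=0 c=1
  Δ1: clk:0→1
  Δ2: b:0→1
  Δ3: d:1→0
  (3Δ to stable)
t=11 Δ0: a=0 b=1 d=0 clk=1 c=1
  Δ1: clk:1→0
  (1Δ to stable)
t=12 Δ0: a=0 b=1 d=0 clk=0 c=1
  Δ1: clk:0→1
  Δ2: b:1→0
  Δ3: d:0→1
  (3Δ to stable)

1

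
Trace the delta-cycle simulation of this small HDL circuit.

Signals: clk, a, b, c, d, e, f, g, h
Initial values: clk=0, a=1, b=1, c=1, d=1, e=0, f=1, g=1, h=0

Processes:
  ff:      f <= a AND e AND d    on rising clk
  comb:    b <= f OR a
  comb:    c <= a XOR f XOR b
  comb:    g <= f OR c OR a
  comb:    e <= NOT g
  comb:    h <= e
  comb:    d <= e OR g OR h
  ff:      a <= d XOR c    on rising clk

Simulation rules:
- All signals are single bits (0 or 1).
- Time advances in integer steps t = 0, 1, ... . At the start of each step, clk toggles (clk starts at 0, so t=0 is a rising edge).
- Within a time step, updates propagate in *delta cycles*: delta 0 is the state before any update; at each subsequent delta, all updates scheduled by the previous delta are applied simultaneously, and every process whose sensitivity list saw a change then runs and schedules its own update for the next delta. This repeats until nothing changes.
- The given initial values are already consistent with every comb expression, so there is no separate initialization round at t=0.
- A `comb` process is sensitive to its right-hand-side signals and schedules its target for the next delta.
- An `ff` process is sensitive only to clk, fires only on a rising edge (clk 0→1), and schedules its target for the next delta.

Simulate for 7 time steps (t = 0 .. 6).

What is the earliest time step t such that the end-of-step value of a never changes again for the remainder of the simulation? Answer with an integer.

[bits: g,e,d,h,b,f,clk,a,c]
t=0: Δ0=101011011 Δ1=101011111 Δ2=101010101 Δ3=101000101 Δ4=101000100 Δ5=001000100 Δ6=010000100 Δ7=011100100 | 7Δ
t=1: Δ0=011100100 Δ1=011100000 | 1Δ
t=2: Δ0=011100000 Δ1=011100100 Δ2=011100110 Δ3=111110111 Δ4=101110110 Δ5=101010110 | 5Δ
t=3: Δ0=101010110 Δ1=101010010 | 1Δ
t=4: Δ0=101010010 Δ1=101010110 | 1Δ
t=5: Δ0=101010110 Δ1=101010010 | 1Δ
t=6: Δ0=101010010 Δ1=101010110 | 1Δ

2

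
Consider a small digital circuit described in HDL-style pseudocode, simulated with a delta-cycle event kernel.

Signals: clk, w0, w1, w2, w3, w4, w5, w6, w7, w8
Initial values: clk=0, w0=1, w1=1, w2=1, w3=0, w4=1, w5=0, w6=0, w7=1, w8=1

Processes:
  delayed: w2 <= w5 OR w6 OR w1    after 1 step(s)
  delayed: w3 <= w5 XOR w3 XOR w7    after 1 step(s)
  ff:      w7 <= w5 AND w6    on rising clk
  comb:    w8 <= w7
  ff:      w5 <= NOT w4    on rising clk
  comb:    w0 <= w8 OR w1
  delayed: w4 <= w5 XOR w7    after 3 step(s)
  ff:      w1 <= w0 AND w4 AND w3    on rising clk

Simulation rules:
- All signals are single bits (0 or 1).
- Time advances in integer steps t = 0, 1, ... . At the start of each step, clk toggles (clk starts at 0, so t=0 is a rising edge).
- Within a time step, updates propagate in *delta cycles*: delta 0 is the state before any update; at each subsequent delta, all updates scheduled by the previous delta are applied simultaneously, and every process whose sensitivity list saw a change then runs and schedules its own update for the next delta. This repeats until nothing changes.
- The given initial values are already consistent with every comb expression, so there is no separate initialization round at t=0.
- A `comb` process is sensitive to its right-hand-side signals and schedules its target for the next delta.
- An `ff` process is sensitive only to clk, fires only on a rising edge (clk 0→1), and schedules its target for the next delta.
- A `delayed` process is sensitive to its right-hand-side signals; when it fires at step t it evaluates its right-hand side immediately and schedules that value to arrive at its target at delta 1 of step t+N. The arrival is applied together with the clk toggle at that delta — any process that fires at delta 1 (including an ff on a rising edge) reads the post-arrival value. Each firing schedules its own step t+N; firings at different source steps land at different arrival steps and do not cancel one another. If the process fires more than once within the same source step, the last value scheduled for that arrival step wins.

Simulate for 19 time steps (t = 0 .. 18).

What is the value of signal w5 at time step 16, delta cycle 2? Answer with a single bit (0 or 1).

0

t0.Δ0 w0=1 w3=0 w2=1 w4=1 w7=1 w1=1 w5=0 clk=0 w8=1 w6=0
t0.Δ1 w0=1 w3=0 w2=1 w4=1 w7=1 w1=1 w5=0 clk=1 w8=1 w6=0
t0.Δ2 w0=1 w3=0 w2=1 w4=1 w7=0 w1=0 w5=0 clk=1 w8=1 w6=0
t0.Δ3 w0=1 w3=0 w2=1 w4=1 w7=0 w1=0 w5=0 clk=1 w8=0 w6=0
t0.Δ4 w0=0 w3=0 w2=1 w4=1 w7=0 w1=0 w5=0 clk=1 w8=0 w6=0
t1.Δ0 w0=0 w3=0 w2=1 w4=1 w7=0 w1=0 w5=0 clk=1 w8=0 w6=0
t1.Δ1 w0=0 w3=0 w2=0 w4=1 w7=0 w1=0 w5=0 clk=0 w8=0 w6=0
t2.Δ0 w0=0 w3=0 w2=0 w4=1 w7=0 w1=0 w5=0 clk=0 w8=0 w6=0
t2.Δ1 w0=0 w3=0 w2=0 w4=1 w7=0 w1=0 w5=0 clk=1 w8=0 w6=0
t3.Δ0 w0=0 w3=0 w2=0 w4=1 w7=0 w1=0 w5=0 clk=1 w8=0 w6=0
t3.Δ1 w0=0 w3=0 w2=0 w4=0 w7=0 w1=0 w5=0 clk=0 w8=0 w6=0
t4.Δ0 w0=0 w3=0 w2=0 w4=0 w7=0 w1=0 w5=0 clk=0 w8=0 w6=0
t4.Δ1 w0=0 w3=0 w2=0 w4=0 w7=0 w1=0 w5=0 clk=1 w8=0 w6=0
t4.Δ2 w0=0 w3=0 w2=0 w4=0 w7=0 w1=0 w5=1 clk=1 w8=0 w6=0
t5.Δ0 w0=0 w3=0 w2=0 w4=0 w7=0 w1=0 w5=1 clk=1 w8=0 w6=0
t5.Δ1 w0=0 w3=1 w2=1 w4=0 w7=0 w1=0 w5=1 clk=0 w8=0 w6=0
t6.Δ0 w0=0 w3=1 w2=1 w4=0 w7=0 w1=0 w5=1 clk=0 w8=0 w6=0
t6.Δ1 w0=0 w3=0 w2=1 w4=0 w7=0 w1=0 w5=1 clk=1 w8=0 w6=0
t7.Δ0 w0=0 w3=0 w2=1 w4=0 w7=0 w1=0 w5=1 clk=1 w8=0 w6=0
t7.Δ1 w0=0 w3=1 w2=1 w4=1 w7=0 w1=0 w5=1 clk=0 w8=0 w6=0
t8.Δ0 w0=0 w3=1 w2=1 w4=1 w7=0 w1=0 w5=1 clk=0 w8=0 w6=0
t8.Δ1 w0=0 w3=0 w2=1 w4=1 w7=0 w1=0 w5=1 clk=1 w8=0 w6=0
t8.Δ2 w0=0 w3=0 w2=1 w4=1 w7=0 w1=0 w5=0 clk=1 w8=0 w6=0
t9.Δ0 w0=0 w3=0 w2=1 w4=1 w7=0 w1=0 w5=0 clk=1 w8=0 w6=0
t9.Δ1 w0=0 w3=0 w2=0 w4=1 w7=0 w1=0 w5=0 clk=0 w8=0 w6=0
t10.Δ0 w0=0 w3=0 w2=0 w4=1 w7=0 w1=0 w5=0 clk=0 w8=0 w6=0
t10.Δ1 w0=0 w3=0 w2=0 w4=1 w7=0 w1=0 w5=0 clk=1 w8=0 w6=0
t11.Δ0 w0=0 w3=0 w2=0 w4=1 w7=0 w1=0 w5=0 clk=1 w8=0 w6=0
t11.Δ1 w0=0 w3=0 w2=0 w4=0 w7=0 w1=0 w5=0 clk=0 w8=0 w6=0
t12.Δ0 w0=0 w3=0 w2=0 w4=0 w7=0 w1=0 w5=0 clk=0 w8=0 w6=0
t12.Δ1 w0=0 w3=0 w2=0 w4=0 w7=0 w1=0 w5=0 clk=1 w8=0 w6=0
t12.Δ2 w0=0 w3=0 w2=0 w4=0 w7=0 w1=0 w5=1 clk=1 w8=0 w6=0
t13.Δ0 w0=0 w3=0 w2=0 w4=0 w7=0 w1=0 w5=1 clk=1 w8=0 w6=0
t13.Δ1 w0=0 w3=1 w2=1 w4=0 w7=0 w1=0 w5=1 clk=0 w8=0 w6=0
t14.Δ0 w0=0 w3=1 w2=1 w4=0 w7=0 w1=0 w5=1 clk=0 w8=0 w6=0
t14.Δ1 w0=0 w3=0 w2=1 w4=0 w7=0 w1=0 w5=1 clk=1 w8=0 w6=0
t15.Δ0 w0=0 w3=0 w2=1 w4=0 w7=0 w1=0 w5=1 clk=1 w8=0 w6=0
t15.Δ1 w0=0 w3=1 w2=1 w4=1 w7=0 w1=0 w5=1 clk=0 w8=0 w6=0
t16.Δ0 w0=0 w3=1 w2=1 w4=1 w7=0 w1=0 w5=1 clk=0 w8=0 w6=0
t16.Δ1 w0=0 w3=0 w2=1 w4=1 w7=0 w1=0 w5=1 clk=1 w8=0 w6=0
t16.Δ2 w0=0 w3=0 w2=1 w4=1 w7=0 w1=0 w5=0 clk=1 w8=0 w6=0
t17.Δ0 w0=0 w3=0 w2=1 w4=1 w7=0 w1=0 w5=0 clk=1 w8=0 w6=0
t17.Δ1 w0=0 w3=0 w2=0 w4=1 w7=0 w1=0 w5=0 clk=0 w8=0 w6=0
t18.Δ0 w0=0 w3=0 w2=0 w4=1 w7=0 w1=0 w5=0 clk=0 w8=0 w6=0
t18.Δ1 w0=0 w3=0 w2=0 w4=1 w7=0 w1=0 w5=0 clk=1 w8=0 w6=0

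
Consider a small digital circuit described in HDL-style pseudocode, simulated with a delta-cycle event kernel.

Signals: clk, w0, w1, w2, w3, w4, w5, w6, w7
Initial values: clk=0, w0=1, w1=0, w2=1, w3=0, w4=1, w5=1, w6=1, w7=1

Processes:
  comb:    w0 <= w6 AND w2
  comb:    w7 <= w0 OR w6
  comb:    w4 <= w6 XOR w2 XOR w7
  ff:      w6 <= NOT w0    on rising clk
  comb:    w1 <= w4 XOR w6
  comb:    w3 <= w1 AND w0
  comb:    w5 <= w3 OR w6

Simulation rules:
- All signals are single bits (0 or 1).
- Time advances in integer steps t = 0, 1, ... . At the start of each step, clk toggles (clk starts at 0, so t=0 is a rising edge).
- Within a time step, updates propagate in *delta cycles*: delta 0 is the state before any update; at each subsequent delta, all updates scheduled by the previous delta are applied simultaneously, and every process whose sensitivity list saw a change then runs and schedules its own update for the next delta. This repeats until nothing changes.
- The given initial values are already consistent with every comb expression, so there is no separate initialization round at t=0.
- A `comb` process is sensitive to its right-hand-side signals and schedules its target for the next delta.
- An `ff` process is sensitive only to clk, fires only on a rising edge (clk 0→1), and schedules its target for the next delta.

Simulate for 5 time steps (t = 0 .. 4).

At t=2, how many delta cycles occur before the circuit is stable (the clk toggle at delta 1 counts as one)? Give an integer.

6

t0.Δ0 w7=1 w4=1 w1=0 clk=0 w2=1 w0=1 w5=1 w6=1 w3=0
t0.Δ1 w7=1 w4=1 w1=0 clk=1 w2=1 w0=1 w5=1 w6=1 w3=0
t0.Δ2 w7=1 w4=1 w1=0 clk=1 w2=1 w0=1 w5=1 w6=0 w3=0
t0.Δ3 w7=1 w4=0 w1=1 clk=1 w2=1 w0=0 w5=0 w6=0 w3=0
t0.Δ4 w7=0 w4=0 w1=0 clk=1 w2=1 w0=0 w5=0 w6=0 w3=0
t0.Δ5 w7=0 w4=1 w1=0 clk=1 w2=1 w0=0 w5=0 w6=0 w3=0
t0.Δ6 w7=0 w4=1 w1=1 clk=1 w2=1 w0=0 w5=0 w6=0 w3=0
t1.Δ0 w7=0 w4=1 w1=1 clk=1 w2=1 w0=0 w5=0 w6=0 w3=0
t1.Δ1 w7=0 w4=1 w1=1 clk=0 w2=1 w0=0 w5=0 w6=0 w3=0
t2.Δ0 w7=0 w4=1 w1=1 clk=0 w2=1 w0=0 w5=0 w6=0 w3=0
t2.Δ1 w7=0 w4=1 w1=1 clk=1 w2=1 w0=0 w5=0 w6=0 w3=0
t2.Δ2 w7=0 w4=1 w1=1 clk=1 w2=1 w0=0 w5=0 w6=1 w3=0
t2.Δ3 w7=1 w4=0 w1=0 clk=1 w2=1 w0=1 w5=1 w6=1 w3=0
t2.Δ4 w7=1 w4=1 w1=1 clk=1 w2=1 w0=1 w5=1 w6=1 w3=0
t2.Δ5 w7=1 w4=1 w1=0 clk=1 w2=1 w0=1 w5=1 w6=1 w3=1
t2.Δ6 w7=1 w4=1 w1=0 clk=1 w2=1 w0=1 w5=1 w6=1 w3=0
t3.Δ0 w7=1 w4=1 w1=0 clk=1 w2=1 w0=1 w5=1 w6=1 w3=0
t3.Δ1 w7=1 w4=1 w1=0 clk=0 w2=1 w0=1 w5=1 w6=1 w3=0
t4.Δ0 w7=1 w4=1 w1=0 clk=0 w2=1 w0=1 w5=1 w6=1 w3=0
t4.Δ1 w7=1 w4=1 w1=0 clk=1 w2=1 w0=1 w5=1 w6=1 w3=0
t4.Δ2 w7=1 w4=1 w1=0 clk=1 w2=1 w0=1 w5=1 w6=0 w3=0
t4.Δ3 w7=1 w4=0 w1=1 clk=1 w2=1 w0=0 w5=0 w6=0 w3=0
t4.Δ4 w7=0 w4=0 w1=0 clk=1 w2=1 w0=0 w5=0 w6=0 w3=0
t4.Δ5 w7=0 w4=1 w1=0 clk=1 w2=1 w0=0 w5=0 w6=0 w3=0
t4.Δ6 w7=0 w4=1 w1=1 clk=1 w2=1 w0=0 w5=0 w6=0 w3=0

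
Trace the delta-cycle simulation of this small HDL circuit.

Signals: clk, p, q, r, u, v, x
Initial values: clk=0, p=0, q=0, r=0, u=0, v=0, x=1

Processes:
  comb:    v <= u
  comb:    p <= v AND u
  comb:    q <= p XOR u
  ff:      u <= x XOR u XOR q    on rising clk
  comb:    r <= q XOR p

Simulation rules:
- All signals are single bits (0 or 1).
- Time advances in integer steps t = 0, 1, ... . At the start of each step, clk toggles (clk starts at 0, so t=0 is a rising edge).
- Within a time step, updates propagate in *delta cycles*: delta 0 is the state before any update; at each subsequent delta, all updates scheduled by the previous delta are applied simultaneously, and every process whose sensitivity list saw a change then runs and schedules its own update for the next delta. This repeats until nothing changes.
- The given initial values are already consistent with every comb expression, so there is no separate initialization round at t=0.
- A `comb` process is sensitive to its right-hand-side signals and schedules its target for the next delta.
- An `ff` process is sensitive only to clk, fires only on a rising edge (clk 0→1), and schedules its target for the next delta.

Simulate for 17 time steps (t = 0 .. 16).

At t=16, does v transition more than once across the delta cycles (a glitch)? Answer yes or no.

t0.Δ0 u=0 v=0 clk=0 x=1 p=0 q=0 r=0
t0.Δ1 u=0 v=0 clk=1 x=1 p=0 q=0 r=0
t0.Δ2 u=1 v=0 clk=1 x=1 p=0 q=0 r=0
t0.Δ3 u=1 v=1 clk=1 x=1 p=0 q=1 r=0
t0.Δ4 u=1 v=1 clk=1 x=1 p=1 q=1 r=1
t0.Δ5 u=1 v=1 clk=1 x=1 p=1 q=0 r=0
t0.Δ6 u=1 v=1 clk=1 x=1 p=1 q=0 r=1
t1.Δ0 u=1 v=1 clk=1 x=1 p=1 q=0 r=1
t1.Δ1 u=1 v=1 clk=0 x=1 p=1 q=0 r=1
t2.Δ0 u=1 v=1 clk=0 x=1 p=1 q=0 r=1
t2.Δ1 u=1 v=1 clk=1 x=1 p=1 q=0 r=1
t2.Δ2 u=0 v=1 clk=1 x=1 p=1 q=0 r=1
t2.Δ3 u=0 v=0 clk=1 x=1 p=0 q=1 r=1
t2.Δ4 u=0 v=0 clk=1 x=1 p=0 q=0 r=1
t2.Δ5 u=0 v=0 clk=1 x=1 p=0 q=0 r=0
t3.Δ0 u=0 v=0 clk=1 x=1 p=0 q=0 r=0
t3.Δ1 u=0 v=0 clk=0 x=1 p=0 q=0 r=0
t4.Δ0 u=0 v=0 clk=0 x=1 p=0 q=0 r=0
t4.Δ1 u=0 v=0 clk=1 x=1 p=0 q=0 r=0
t4.Δ2 u=1 v=0 clk=1 x=1 p=0 q=0 r=0
t4.Δ3 u=1 v=1 clk=1 x=1 p=0 q=1 r=0
t4.Δ4 u=1 v=1 clk=1 x=1 p=1 q=1 r=1
t4.Δ5 u=1 v=1 clk=1 x=1 p=1 q=0 r=0
t4.Δ6 u=1 v=1 clk=1 x=1 p=1 q=0 r=1
t5.Δ0 u=1 v=1 clk=1 x=1 p=1 q=0 r=1
t5.Δ1 u=1 v=1 clk=0 x=1 p=1 q=0 r=1
t6.Δ0 u=1 v=1 clk=0 x=1 p=1 q=0 r=1
t6.Δ1 u=1 v=1 clk=1 x=1 p=1 q=0 r=1
t6.Δ2 u=0 v=1 clk=1 x=1 p=1 q=0 r=1
t6.Δ3 u=0 v=0 clk=1 x=1 p=0 q=1 r=1
t6.Δ4 u=0 v=0 clk=1 x=1 p=0 q=0 r=1
t6.Δ5 u=0 v=0 clk=1 x=1 p=0 q=0 r=0
t7.Δ0 u=0 v=0 clk=1 x=1 p=0 q=0 r=0
t7.Δ1 u=0 v=0 clk=0 x=1 p=0 q=0 r=0
t8.Δ0 u=0 v=0 clk=0 x=1 p=0 q=0 r=0
t8.Δ1 u=0 v=0 clk=1 x=1 p=0 q=0 r=0
t8.Δ2 u=1 v=0 clk=1 x=1 p=0 q=0 r=0
t8.Δ3 u=1 v=1 clk=1 x=1 p=0 q=1 r=0
t8.Δ4 u=1 v=1 clk=1 x=1 p=1 q=1 r=1
t8.Δ5 u=1 v=1 clk=1 x=1 p=1 q=0 r=0
t8.Δ6 u=1 v=1 clk=1 x=1 p=1 q=0 r=1
t9.Δ0 u=1 v=1 clk=1 x=1 p=1 q=0 r=1
t9.Δ1 u=1 v=1 clk=0 x=1 p=1 q=0 r=1
t10.Δ0 u=1 v=1 clk=0 x=1 p=1 q=0 r=1
t10.Δ1 u=1 v=1 clk=1 x=1 p=1 q=0 r=1
t10.Δ2 u=0 v=1 clk=1 x=1 p=1 q=0 r=1
t10.Δ3 u=0 v=0 clk=1 x=1 p=0 q=1 r=1
t10.Δ4 u=0 v=0 clk=1 x=1 p=0 q=0 r=1
t10.Δ5 u=0 v=0 clk=1 x=1 p=0 q=0 r=0
t11.Δ0 u=0 v=0 clk=1 x=1 p=0 q=0 r=0
t11.Δ1 u=0 v=0 clk=0 x=1 p=0 q=0 r=0
t12.Δ0 u=0 v=0 clk=0 x=1 p=0 q=0 r=0
t12.Δ1 u=0 v=0 clk=1 x=1 p=0 q=0 r=0
t12.Δ2 u=1 v=0 clk=1 x=1 p=0 q=0 r=0
t12.Δ3 u=1 v=1 clk=1 x=1 p=0 q=1 r=0
t12.Δ4 u=1 v=1 clk=1 x=1 p=1 q=1 r=1
t12.Δ5 u=1 v=1 clk=1 x=1 p=1 q=0 r=0
t12.Δ6 u=1 v=1 clk=1 x=1 p=1 q=0 r=1
t13.Δ0 u=1 v=1 clk=1 x=1 p=1 q=0 r=1
t13.Δ1 u=1 v=1 clk=0 x=1 p=1 q=0 r=1
t14.Δ0 u=1 v=1 clk=0 x=1 p=1 q=0 r=1
t14.Δ1 u=1 v=1 clk=1 x=1 p=1 q=0 r=1
t14.Δ2 u=0 v=1 clk=1 x=1 p=1 q=0 r=1
t14.Δ3 u=0 v=0 clk=1 x=1 p=0 q=1 r=1
t14.Δ4 u=0 v=0 clk=1 x=1 p=0 q=0 r=1
t14.Δ5 u=0 v=0 clk=1 x=1 p=0 q=0 r=0
t15.Δ0 u=0 v=0 clk=1 x=1 p=0 q=0 r=0
t15.Δ1 u=0 v=0 clk=0 x=1 p=0 q=0 r=0
t16.Δ0 u=0 v=0 clk=0 x=1 p=0 q=0 r=0
t16.Δ1 u=0 v=0 clk=1 x=1 p=0 q=0 r=0
t16.Δ2 u=1 v=0 clk=1 x=1 p=0 q=0 r=0
t16.Δ3 u=1 v=1 clk=1 x=1 p=0 q=1 r=0
t16.Δ4 u=1 v=1 clk=1 x=1 p=1 q=1 r=1
t16.Δ5 u=1 v=1 clk=1 x=1 p=1 q=0 r=0
t16.Δ6 u=1 v=1 clk=1 x=1 p=1 q=0 r=1

no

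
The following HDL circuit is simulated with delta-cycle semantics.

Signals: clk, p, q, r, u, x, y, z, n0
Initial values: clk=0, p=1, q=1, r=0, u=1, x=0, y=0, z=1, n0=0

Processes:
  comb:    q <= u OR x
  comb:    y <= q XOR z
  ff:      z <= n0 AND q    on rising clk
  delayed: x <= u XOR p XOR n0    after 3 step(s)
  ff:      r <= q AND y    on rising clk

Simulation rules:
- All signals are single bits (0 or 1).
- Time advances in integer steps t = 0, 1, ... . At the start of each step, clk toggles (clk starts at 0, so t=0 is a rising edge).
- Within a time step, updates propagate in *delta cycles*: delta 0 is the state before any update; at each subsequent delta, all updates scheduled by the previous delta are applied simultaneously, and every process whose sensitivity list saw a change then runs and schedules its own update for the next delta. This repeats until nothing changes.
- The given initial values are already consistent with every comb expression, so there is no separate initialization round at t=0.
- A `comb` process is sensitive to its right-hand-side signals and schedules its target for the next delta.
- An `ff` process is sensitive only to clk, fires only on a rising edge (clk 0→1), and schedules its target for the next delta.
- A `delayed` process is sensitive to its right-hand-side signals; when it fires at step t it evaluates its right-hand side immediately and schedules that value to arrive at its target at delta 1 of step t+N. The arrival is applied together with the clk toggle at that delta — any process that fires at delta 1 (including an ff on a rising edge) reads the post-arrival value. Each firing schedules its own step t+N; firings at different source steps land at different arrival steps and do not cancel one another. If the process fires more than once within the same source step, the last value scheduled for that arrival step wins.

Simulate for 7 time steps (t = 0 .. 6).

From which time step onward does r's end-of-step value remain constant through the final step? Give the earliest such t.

t=0 Δ0: clk=0 q=1 x=0 r=0 y=0 n0=0 z=1 p=1 u=1
  Δ1: clk:0→1
  Δ2: z:1→0
  Δ3: y:0→1
  (3Δ to stable)
t=1 Δ0: clk=1 q=1 x=0 r=0 y=1 n0=0 z=0 p=1 u=1
  Δ1: clk:1→0
  (1Δ to stable)
t=2 Δ0: clk=0 q=1 x=0 r=0 y=1 n0=0 z=0 p=1 u=1
  Δ1: clk:0→1
  Δ2: r:0→1
  (2Δ to stable)
t=3 Δ0: clk=1 q=1 x=0 r=1 y=1 n0=0 z=0 p=1 u=1
  Δ1: clk:1→0
  (1Δ to stable)
t=4 Δ0: clk=0 q=1 x=0 r=1 y=1 n0=0 z=0 p=1 u=1
  Δ1: clk:0→1
  (1Δ to stable)
t=5 Δ0: clk=1 q=1 x=0 r=1 y=1 n0=0 z=0 p=1 u=1
  Δ1: clk:1→0
  (1Δ to stable)
t=6 Δ0: clk=0 q=1 x=0 r=1 y=1 n0=0 z=0 p=1 u=1
  Δ1: clk:0→1
  (1Δ to stable)

2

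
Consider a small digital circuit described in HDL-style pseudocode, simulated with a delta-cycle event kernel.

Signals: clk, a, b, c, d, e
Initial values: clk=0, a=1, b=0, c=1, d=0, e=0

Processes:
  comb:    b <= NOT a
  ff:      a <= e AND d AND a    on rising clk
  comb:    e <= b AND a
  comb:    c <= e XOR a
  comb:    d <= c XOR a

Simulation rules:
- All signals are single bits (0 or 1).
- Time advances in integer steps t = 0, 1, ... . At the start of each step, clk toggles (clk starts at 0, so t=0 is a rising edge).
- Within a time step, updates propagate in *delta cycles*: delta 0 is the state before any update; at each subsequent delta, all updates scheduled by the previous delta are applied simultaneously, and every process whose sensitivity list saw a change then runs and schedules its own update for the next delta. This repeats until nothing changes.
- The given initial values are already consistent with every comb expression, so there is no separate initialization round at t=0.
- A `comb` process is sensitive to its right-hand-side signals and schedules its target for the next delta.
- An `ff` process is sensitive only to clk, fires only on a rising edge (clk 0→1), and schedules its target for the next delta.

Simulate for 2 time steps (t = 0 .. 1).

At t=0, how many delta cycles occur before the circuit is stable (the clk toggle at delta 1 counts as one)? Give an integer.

t0.Δ0 clk=0 e=0 d=0 a=1 c=1 b=0
t0.Δ1 clk=1 e=0 d=0 a=1 c=1 b=0
t0.Δ2 clk=1 e=0 d=0 a=0 c=1 b=0
t0.Δ3 clk=1 e=0 d=1 a=0 c=0 b=1
t0.Δ4 clk=1 e=0 d=0 a=0 c=0 b=1
t1.Δ0 clk=1 e=0 d=0 a=0 c=0 b=1
t1.Δ1 clk=0 e=0 d=0 a=0 c=0 b=1

4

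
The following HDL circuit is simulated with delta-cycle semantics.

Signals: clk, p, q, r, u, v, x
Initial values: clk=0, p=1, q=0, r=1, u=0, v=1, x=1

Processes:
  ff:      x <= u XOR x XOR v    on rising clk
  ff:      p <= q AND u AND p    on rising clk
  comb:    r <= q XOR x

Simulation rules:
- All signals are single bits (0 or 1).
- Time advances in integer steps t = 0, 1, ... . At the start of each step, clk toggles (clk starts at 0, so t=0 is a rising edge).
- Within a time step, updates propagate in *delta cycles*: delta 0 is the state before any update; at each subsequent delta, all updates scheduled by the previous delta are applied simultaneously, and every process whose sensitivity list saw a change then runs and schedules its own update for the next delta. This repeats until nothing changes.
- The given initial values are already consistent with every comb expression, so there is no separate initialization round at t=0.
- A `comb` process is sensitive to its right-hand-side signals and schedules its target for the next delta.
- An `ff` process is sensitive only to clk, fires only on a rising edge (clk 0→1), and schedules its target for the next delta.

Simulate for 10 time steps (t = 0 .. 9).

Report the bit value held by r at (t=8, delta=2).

1

t0.Δ0 u=0 r=1 p=1 q=0 v=1 clk=0 x=1
t0.Δ1 u=0 r=1 p=1 q=0 v=1 clk=1 x=1
t0.Δ2 u=0 r=1 p=0 q=0 v=1 clk=1 x=0
t0.Δ3 u=0 r=0 p=0 q=0 v=1 clk=1 x=0
t1.Δ0 u=0 r=0 p=0 q=0 v=1 clk=1 x=0
t1.Δ1 u=0 r=0 p=0 q=0 v=1 clk=0 x=0
t2.Δ0 u=0 r=0 p=0 q=0 v=1 clk=0 x=0
t2.Δ1 u=0 r=0 p=0 q=0 v=1 clk=1 x=0
t2.Δ2 u=0 r=0 p=0 q=0 v=1 clk=1 x=1
t2.Δ3 u=0 r=1 p=0 q=0 v=1 clk=1 x=1
t3.Δ0 u=0 r=1 p=0 q=0 v=1 clk=1 x=1
t3.Δ1 u=0 r=1 p=0 q=0 v=1 clk=0 x=1
t4.Δ0 u=0 r=1 p=0 q=0 v=1 clk=0 x=1
t4.Δ1 u=0 r=1 p=0 q=0 v=1 clk=1 x=1
t4.Δ2 u=0 r=1 p=0 q=0 v=1 clk=1 x=0
t4.Δ3 u=0 r=0 p=0 q=0 v=1 clk=1 x=0
t5.Δ0 u=0 r=0 p=0 q=0 v=1 clk=1 x=0
t5.Δ1 u=0 r=0 p=0 q=0 v=1 clk=0 x=0
t6.Δ0 u=0 r=0 p=0 q=0 v=1 clk=0 x=0
t6.Δ1 u=0 r=0 p=0 q=0 v=1 clk=1 x=0
t6.Δ2 u=0 r=0 p=0 q=0 v=1 clk=1 x=1
t6.Δ3 u=0 r=1 p=0 q=0 v=1 clk=1 x=1
t7.Δ0 u=0 r=1 p=0 q=0 v=1 clk=1 x=1
t7.Δ1 u=0 r=1 p=0 q=0 v=1 clk=0 x=1
t8.Δ0 u=0 r=1 p=0 q=0 v=1 clk=0 x=1
t8.Δ1 u=0 r=1 p=0 q=0 v=1 clk=1 x=1
t8.Δ2 u=0 r=1 p=0 q=0 v=1 clk=1 x=0
t8.Δ3 u=0 r=0 p=0 q=0 v=1 clk=1 x=0
t9.Δ0 u=0 r=0 p=0 q=0 v=1 clk=1 x=0
t9.Δ1 u=0 r=0 p=0 q=0 v=1 clk=0 x=0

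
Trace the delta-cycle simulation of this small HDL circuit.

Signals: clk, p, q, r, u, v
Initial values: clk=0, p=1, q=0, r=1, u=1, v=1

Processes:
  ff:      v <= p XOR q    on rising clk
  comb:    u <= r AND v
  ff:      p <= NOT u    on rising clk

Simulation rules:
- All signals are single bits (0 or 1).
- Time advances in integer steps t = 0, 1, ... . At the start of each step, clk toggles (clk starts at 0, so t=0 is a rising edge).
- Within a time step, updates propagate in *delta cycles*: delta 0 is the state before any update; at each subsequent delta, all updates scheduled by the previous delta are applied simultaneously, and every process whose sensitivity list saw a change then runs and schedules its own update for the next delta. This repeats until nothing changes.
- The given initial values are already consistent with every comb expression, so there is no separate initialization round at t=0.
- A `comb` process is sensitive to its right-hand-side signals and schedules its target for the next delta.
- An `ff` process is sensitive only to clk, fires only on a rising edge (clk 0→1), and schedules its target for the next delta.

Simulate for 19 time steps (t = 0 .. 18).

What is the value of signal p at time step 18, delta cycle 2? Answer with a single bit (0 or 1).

[bits: p,r,u,v,clk,q]
t=0: Δ0=111100 Δ1=111110 Δ2=011110 | 2Δ
t=1: Δ0=011110 Δ1=011100 | 1Δ
t=2: Δ0=011100 Δ1=011110 Δ2=011010 Δ3=010010 | 3Δ
t=3: Δ0=010010 Δ1=010000 | 1Δ
t=4: Δ0=010000 Δ1=010010 Δ2=110010 | 2Δ
t=5: Δ0=110010 Δ1=110000 | 1Δ
t=6: Δ0=110000 Δ1=110010 Δ2=110110 Δ3=111110 | 3Δ
t=7: Δ0=111110 Δ1=111100 | 1Δ
t=8: Δ0=111100 Δ1=111110 Δ2=011110 | 2Δ
t=9: Δ0=011110 Δ1=011100 | 1Δ
t=10: Δ0=011100 Δ1=011110 Δ2=011010 Δ3=010010 | 3Δ
t=11: Δ0=010010 Δ1=010000 | 1Δ
t=12: Δ0=010000 Δ1=010010 Δ2=110010 | 2Δ
t=13: Δ0=110010 Δ1=110000 | 1Δ
t=14: Δ0=110000 Δ1=110010 Δ2=110110 Δ3=111110 | 3Δ
t=15: Δ0=111110 Δ1=111100 | 1Δ
t=16: Δ0=111100 Δ1=111110 Δ2=011110 | 2Δ
t=17: Δ0=011110 Δ1=011100 | 1Δ
t=18: Δ0=011100 Δ1=011110 Δ2=011010 Δ3=010010 | 3Δ

0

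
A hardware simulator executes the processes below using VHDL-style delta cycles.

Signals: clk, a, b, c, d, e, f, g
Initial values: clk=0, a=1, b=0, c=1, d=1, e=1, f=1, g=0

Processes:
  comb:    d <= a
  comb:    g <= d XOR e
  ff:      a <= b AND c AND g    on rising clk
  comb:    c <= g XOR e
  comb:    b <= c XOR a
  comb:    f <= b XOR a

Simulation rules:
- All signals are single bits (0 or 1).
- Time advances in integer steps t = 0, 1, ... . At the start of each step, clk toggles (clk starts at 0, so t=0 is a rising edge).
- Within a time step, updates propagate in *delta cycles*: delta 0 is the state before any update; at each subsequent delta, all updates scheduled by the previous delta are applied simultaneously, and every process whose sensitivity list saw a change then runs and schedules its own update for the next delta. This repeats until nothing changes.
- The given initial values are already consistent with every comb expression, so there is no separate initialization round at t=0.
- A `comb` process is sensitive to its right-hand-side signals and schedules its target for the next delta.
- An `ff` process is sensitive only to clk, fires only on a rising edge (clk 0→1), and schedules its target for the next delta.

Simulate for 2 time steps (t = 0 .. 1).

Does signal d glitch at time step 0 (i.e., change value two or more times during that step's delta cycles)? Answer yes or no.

[bits: d,a,clk,c,f,b,e,g]
t=0: Δ0=11011010 Δ1=11111010 Δ2=10111010 Δ3=00110110 Δ4=00111111 Δ5=00101111 Δ6=00101011 Δ7=00100011 | 7Δ
t=1: Δ0=00100011 Δ1=00000011 | 1Δ

no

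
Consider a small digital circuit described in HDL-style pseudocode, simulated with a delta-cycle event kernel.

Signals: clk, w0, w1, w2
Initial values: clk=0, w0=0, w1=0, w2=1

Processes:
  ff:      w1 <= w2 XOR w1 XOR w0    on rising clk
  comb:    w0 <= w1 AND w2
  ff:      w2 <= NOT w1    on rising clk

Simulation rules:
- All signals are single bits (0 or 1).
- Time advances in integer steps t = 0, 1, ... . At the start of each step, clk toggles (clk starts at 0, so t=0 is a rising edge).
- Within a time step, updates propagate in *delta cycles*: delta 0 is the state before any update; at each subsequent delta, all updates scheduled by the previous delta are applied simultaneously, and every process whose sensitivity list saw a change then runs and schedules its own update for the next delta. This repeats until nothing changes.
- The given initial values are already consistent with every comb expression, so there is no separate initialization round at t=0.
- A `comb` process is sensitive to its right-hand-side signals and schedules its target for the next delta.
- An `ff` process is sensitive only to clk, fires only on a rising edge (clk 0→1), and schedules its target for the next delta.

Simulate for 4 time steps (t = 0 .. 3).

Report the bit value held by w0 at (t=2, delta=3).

0

[bits: w0,w2,w1,clk]
t=0: Δ0=0100 Δ1=0101 Δ2=0111 Δ3=1111 | 3Δ
t=1: Δ0=1111 Δ1=1110 | 1Δ
t=2: Δ0=1110 Δ1=1111 Δ2=1011 Δ3=0011 | 3Δ
t=3: Δ0=0011 Δ1=0010 | 1Δ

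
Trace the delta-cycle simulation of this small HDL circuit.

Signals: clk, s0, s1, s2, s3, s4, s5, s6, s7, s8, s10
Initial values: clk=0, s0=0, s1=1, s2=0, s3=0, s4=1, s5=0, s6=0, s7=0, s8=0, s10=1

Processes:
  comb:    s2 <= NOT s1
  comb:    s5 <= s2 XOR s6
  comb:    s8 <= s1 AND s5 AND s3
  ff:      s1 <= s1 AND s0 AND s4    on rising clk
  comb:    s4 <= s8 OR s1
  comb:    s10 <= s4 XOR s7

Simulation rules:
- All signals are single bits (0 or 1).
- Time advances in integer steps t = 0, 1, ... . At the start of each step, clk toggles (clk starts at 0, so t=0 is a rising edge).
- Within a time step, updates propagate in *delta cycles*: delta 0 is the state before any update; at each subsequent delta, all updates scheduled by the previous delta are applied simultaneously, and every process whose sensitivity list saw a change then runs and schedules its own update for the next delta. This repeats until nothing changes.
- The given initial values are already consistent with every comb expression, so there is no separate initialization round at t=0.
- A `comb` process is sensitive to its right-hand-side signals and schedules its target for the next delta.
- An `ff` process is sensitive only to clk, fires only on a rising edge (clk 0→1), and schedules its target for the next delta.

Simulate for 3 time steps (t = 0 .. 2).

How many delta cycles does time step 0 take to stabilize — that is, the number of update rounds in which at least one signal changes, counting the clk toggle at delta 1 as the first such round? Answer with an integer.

t=0 Δ0: clk=0 s6=0 s2=0 s4=1 s10=1 s7=0 s8=0 s0=0 s1=1 s5=0 s3=0
  Δ1: clk:0→1
  Δ2: s1:1→0
  Δ3: s2:0→1, s4:1→0
  Δ4: s10:1→0, s5:0→1
  (4Δ to stable)
t=1 Δ0: clk=1 s6=0 s2=1 s4=0 s10=0 s7=0 s8=0 s0=0 s1=0 s5=1 s3=0
  Δ1: clk:1→0
  (1Δ to stable)
t=2 Δ0: clk=0 s6=0 s2=1 s4=0 s10=0 s7=0 s8=0 s0=0 s1=0 s5=1 s3=0
  Δ1: clk:0→1
  (1Δ to stable)

4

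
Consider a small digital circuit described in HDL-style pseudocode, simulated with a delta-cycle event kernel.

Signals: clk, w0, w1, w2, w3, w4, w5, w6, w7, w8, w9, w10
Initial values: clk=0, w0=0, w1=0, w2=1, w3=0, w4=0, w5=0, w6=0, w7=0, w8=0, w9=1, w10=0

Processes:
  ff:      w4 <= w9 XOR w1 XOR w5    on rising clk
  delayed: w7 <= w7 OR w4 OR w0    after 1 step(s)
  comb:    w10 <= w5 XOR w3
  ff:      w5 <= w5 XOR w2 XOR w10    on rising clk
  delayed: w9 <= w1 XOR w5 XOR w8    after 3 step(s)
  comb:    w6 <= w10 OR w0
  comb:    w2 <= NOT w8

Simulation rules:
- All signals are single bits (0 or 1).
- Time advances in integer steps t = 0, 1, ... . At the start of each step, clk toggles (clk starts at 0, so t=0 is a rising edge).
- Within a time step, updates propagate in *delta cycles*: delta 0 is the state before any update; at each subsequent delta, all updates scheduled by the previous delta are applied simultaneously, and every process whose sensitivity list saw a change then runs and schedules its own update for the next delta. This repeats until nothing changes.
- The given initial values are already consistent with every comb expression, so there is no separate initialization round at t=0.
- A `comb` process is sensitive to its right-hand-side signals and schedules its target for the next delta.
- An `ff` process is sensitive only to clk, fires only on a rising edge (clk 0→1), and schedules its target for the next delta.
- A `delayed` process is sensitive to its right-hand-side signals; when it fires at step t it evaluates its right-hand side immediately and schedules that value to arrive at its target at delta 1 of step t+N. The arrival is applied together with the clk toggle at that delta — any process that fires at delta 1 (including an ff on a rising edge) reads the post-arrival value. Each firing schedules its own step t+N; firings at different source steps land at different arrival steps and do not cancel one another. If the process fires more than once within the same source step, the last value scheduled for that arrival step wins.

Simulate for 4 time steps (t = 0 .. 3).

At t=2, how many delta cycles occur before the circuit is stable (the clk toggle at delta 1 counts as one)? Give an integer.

t=0 Δ0: w1=0 w3=0 w10=0 w7=0 clk=0 w4=0 w9=1 w2=1 w0=0 w5=0 w6=0 w8=0
  Δ1: clk:0→1
  Δ2: w4:0→1, w5:0→1
  Δ3: w10:0→1
  Δ4: w6:0→1
  (4Δ to stable)
t=1 Δ0: w1=0 w3=0 w10=1 w7=0 clk=1 w4=1 w9=1 w2=1 w0=0 w5=1 w6=1 w8=0
  Δ1: w7:0→1, clk:1→0
  (1Δ to stable)
t=2 Δ0: w1=0 w3=0 w10=1 w7=1 clk=0 w4=1 w9=1 w2=1 w0=0 w5=1 w6=1 w8=0
  Δ1: clk:0→1
  Δ2: w4:1→0
  (2Δ to stable)
t=3 Δ0: w1=0 w3=0 w10=1 w7=1 clk=1 w4=0 w9=1 w2=1 w0=0 w5=1 w6=1 w8=0
  Δ1: clk:1→0
  (1Δ to stable)

2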